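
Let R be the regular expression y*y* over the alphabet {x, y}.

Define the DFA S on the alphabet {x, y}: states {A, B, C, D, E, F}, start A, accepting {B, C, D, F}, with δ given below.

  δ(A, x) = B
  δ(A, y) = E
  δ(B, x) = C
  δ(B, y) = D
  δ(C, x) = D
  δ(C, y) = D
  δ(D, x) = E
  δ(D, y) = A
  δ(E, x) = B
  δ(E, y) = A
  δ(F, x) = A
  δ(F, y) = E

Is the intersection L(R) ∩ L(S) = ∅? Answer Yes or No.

Yes

Converting the expression R to a DFA (subset construction, then merging equivalent states) gives the minimal DFA with states {r0, r1}, start state r0, accepting states {r0} and transitions r0: x→r1, y→r0; r1: x→r1, y→r1.
Exploring the product automaton R × S from the start pair (r0, A), following both machines on each input symbol, reaches 7 state pairs: (r0, A), (r1, B), (r0, E), (r1, C), (r1, D), (r1, E), (r1, A).
R accepts in {r0} and S accepts in {B, C, D, F}; no reachable pair has both components accepting, so no string drives both machines to acceptance simultaneously and L(R) ∩ L(S) = ∅.
So no string is accepted by both, and the intersection is empty.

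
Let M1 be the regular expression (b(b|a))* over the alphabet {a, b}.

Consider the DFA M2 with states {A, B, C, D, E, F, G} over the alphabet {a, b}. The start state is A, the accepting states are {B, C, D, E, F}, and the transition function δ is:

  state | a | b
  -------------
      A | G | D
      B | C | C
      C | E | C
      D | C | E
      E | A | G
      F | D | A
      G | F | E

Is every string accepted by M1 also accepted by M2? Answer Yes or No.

No

The empty string ε is in L(M1) but not in L(M2).
So L(M1) ⊄ L(M2).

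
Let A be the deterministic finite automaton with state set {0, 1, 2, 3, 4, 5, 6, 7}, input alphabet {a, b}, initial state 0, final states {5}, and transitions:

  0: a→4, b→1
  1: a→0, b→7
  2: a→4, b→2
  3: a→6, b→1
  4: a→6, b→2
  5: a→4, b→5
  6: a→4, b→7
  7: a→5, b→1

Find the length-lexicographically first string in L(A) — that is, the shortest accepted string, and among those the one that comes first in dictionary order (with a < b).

A breadth-first search from 0 reaches an accepting state first via the path 0 → 1 → 7 → 5 on input bba.
No string of length < 3 is accepted (BFS exhausts all shorter strings without reaching an accepting state), and bba is the lexicographically least accepting string of length 3.

bba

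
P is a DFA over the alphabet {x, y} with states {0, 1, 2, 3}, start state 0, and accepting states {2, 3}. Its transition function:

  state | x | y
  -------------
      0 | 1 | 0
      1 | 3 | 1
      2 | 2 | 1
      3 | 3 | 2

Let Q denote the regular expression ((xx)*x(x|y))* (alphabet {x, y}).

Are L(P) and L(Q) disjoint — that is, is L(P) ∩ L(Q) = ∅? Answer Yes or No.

The string xx is accepted by both P and Q.
Hence L(P) ∩ L(Q) ≠ ∅.

No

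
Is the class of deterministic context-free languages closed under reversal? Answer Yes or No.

L = {c bⁿaⁿ : n≥0} ∪ {d b²ⁿaⁿ : n≥0} is a DCFL: the first symbol tells a deterministic PDA whether to pop one or two b's per a. Its reversal Lᴿ = {aⁿbⁿ c : n≥0} ∪ {aⁿb²ⁿ d : n≥0} is not. DCFLs are closed under right quotient by regular languages, and Lᴿ/{c, d} = {aⁿbⁿ : n≥0} ∪ {aⁿb²ⁿ : n≥0} — the standard context-free language accepted by no deterministic PDA (intuitively the machine would have to commit to a b-to-a ratio before the distinguishing marker arrives; formally, a DPDA for it would have a single run on aⁿb²ⁿ, accepting after the prefix aⁿbⁿ and accepting again after n more b's; an ordinary PDA that simulates it on a's and b's and, at any moment when it is accepting, may switch to reading only a fresh letter e while feeding each e to the simulation as a b, would accept aⁱbʲeᵏ (k≥1) exactly when both aⁱbʲ and aⁱbʲ⁺ᵏ are in the language, i.e. its language intersected with the regular set a*b*e⁺ would be exactly {aⁿbⁿeⁿ : n≥1} — impossible, since context-free languages are closed under intersection with regular sets and {aⁿbⁿeⁿ} is not context-free). So Lᴿ cannot be a DCFL.

No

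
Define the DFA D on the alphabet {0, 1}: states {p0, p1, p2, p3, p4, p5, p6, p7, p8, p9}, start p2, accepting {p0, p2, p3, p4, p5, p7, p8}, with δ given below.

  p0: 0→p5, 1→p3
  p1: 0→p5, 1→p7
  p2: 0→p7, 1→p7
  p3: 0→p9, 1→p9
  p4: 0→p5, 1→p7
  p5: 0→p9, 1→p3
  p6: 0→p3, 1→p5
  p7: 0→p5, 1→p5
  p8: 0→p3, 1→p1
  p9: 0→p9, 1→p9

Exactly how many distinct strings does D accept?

11

The useful subgraph on states {p2, p3, p5, p7} is acyclic, so L(D) is finite; the longest accepting path visits 4 useful states, giving maximum string length 3.
Counting accepting paths from p2 by length: 1 of length 0, 2 of length 1, 4 of length 2, 4 of length 3. Total 11.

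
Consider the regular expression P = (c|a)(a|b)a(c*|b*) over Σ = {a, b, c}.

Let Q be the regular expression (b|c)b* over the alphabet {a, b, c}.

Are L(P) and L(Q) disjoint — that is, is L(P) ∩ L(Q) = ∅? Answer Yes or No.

Converting the expression P to a DFA (subset construction, then merging equivalent states) gives the minimal DFA with states {p0, p1, p2, p3, p4, p5, p6}, start state p0, accepting states {p4, p5, p6} and transitions p0: a→p1, b→p2, c→p1; p1: a→p3, b→p3, c→p2; p2: a→p2, b→p2, c→p2; p3: a→p4, b→p2, c→p2; p4: a→p2, b→p5, c→p6; p5: a→p2, b→p5, c→p2; p6: a→p2, b→p2, c→p6.
Converting the expression Q to a DFA (subset construction, then merging equivalent states) gives the minimal DFA with states {q0, q1, q2}, start state q0, accepting states {q2} and transitions q0: a→q1, b→q2, c→q2; q1: a→q1, b→q1, c→q1; q2: a→q1, b→q2, c→q1.
Exploring the product automaton P × Q from the start pair (p0, q0), following both machines on each input symbol, reaches 10 state pairs: (p0, q0), (p1, q1), (p2, q2), (p1, q2), (p3, q1), (p2, q1), (p3, q2), (p4, q1), (p5, q1), (p6, q1).
P accepts in {p4, p5, p6} and Q accepts in {q2}; no reachable pair has both components accepting, so no string drives both machines to acceptance simultaneously and L(P) ∩ L(Q) = ∅.
So no string is accepted by both, and the intersection is empty.

Yes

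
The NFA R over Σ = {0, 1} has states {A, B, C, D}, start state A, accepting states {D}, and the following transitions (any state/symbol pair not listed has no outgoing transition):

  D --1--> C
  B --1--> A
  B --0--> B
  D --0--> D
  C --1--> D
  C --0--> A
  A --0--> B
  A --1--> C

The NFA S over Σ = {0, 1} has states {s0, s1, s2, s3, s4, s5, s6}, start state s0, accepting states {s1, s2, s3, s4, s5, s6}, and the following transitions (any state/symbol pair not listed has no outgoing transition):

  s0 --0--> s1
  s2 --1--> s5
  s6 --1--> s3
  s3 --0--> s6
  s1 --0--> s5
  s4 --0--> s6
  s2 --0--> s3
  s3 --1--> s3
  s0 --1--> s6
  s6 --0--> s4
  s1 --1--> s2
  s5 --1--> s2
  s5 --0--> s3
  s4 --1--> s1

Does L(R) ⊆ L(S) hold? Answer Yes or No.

Yes

Exploring the product automaton R × S from the start pair (A, s0), following both machines on each input symbol, reaches 22 state pairs: (A, s0), (B, s1), (C, s6), (B, s5), (A, s2), (A, s4), (D, s3), (B, s3), (C, s5), (B, s6), (C, s1), (D, s6), (C, s3), (A, s3), (D, s2), (B, s4), (A, s5), (D, s4), (A, s6), (A, s1), (C, s2), (D, s5).
R accepts in {D} and S accepts in {s1, s2, s3, s4, s5, s6}. The reachable pairs whose R-component is accepting are (D, s3), (D, s6), (D, s2), (D, s4), (D, s5); in each of them the S-component is accepting too, so the product for L(R) \ L(S) (R-component accepting, S-component rejecting) has no reachable accepting pair and the difference is empty.
Hence every string in L(R) is also in L(S).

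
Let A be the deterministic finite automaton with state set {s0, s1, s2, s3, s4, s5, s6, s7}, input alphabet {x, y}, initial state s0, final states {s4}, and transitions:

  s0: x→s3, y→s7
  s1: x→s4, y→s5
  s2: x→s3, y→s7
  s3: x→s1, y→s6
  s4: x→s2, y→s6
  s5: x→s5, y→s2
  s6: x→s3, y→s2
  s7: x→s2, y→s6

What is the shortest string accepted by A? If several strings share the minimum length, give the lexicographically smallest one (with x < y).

A breadth-first search from s0 reaches an accepting state first via the path s0 → s3 → s1 → s4 on input xxx.
No string of length < 3 is accepted (BFS exhausts all shorter strings without reaching an accepting state), and xxx is the lexicographically least accepting string of length 3.

xxx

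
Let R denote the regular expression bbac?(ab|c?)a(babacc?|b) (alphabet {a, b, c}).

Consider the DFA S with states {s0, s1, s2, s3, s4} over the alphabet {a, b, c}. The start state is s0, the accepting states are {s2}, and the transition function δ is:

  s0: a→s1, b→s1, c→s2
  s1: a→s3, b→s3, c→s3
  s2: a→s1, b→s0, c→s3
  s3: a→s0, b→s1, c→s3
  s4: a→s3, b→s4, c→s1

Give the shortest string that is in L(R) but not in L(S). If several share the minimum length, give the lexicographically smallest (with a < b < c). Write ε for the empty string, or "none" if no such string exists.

bbaab

The string bbaab is accepted by R but not by S.
No shorter string lies in the difference, and bbaab is the lexicographically first length-5 string in L(R) \ L(S).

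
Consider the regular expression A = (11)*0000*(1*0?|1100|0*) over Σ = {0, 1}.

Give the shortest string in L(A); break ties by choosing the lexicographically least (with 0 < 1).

000

By inspection of the expression, no string of length less than 3 matches, and 000 is the lexicographically first match of length 3.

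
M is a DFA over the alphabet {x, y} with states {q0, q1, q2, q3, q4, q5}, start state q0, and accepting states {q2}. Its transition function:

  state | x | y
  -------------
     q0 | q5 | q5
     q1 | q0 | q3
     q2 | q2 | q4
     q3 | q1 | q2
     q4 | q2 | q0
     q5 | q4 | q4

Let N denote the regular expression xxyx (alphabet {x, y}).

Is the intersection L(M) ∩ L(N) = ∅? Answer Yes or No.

Yes

Converting the expression N to a DFA (subset construction, then merging equivalent states) gives the minimal DFA with states {n0, n1, n2, n3, n4, n5}, start state n0, accepting states {n5} and transitions n0: x→n1, y→n2; n1: x→n3, y→n2; n2: x→n2, y→n2; n3: x→n2, y→n4; n4: x→n5, y→n2; n5: x→n2, y→n2.
Exploring the product automaton M × N from the start pair (q0, n0), following both machines on each input symbol, reaches 9 state pairs: (q0, n0), (q5, n1), (q5, n2), (q4, n3), (q4, n2), (q2, n2), (q0, n4), (q0, n2), (q5, n5).
M accepts in {q2} and N accepts in {n5}; no reachable pair has both components accepting, so no string drives both machines to acceptance simultaneously and L(M) ∩ L(N) = ∅.
So no string is accepted by both, and the intersection is empty.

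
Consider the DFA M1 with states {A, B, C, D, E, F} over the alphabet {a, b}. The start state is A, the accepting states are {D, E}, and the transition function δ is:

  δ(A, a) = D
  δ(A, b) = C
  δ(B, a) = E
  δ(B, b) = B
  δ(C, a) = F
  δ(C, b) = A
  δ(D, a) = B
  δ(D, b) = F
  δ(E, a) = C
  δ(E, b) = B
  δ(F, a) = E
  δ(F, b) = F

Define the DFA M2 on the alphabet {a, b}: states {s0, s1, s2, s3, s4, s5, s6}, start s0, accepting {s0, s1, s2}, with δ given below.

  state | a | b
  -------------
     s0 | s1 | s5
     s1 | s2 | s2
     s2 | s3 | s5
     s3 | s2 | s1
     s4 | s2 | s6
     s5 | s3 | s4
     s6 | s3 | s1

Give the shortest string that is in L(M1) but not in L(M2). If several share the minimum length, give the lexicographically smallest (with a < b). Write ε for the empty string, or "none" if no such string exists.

The string aaa is accepted by M1 but not by M2.
No shorter string lies in the difference, and aaa is the lexicographically first length-3 string in L(M1) \ L(M2).

aaa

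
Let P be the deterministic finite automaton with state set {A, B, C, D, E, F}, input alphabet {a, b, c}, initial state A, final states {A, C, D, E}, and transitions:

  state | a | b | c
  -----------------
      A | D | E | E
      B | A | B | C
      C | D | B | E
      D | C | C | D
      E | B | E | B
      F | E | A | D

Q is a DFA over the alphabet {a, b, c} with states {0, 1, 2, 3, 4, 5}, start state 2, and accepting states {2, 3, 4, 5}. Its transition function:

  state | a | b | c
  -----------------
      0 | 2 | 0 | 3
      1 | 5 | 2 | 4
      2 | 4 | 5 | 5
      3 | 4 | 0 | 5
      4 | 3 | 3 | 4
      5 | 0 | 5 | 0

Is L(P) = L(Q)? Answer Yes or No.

Yes

Exploring the product automaton P × Q from the start pair (A, 2), following both machines on each input symbol, reaches 5 state pairs: (A, 2), (D, 4), (E, 5), (C, 3), (B, 0).
P accepts in {A, C, D, E} and Q accepts in {2, 3, 4, 5}. In every reachable pair the two components are either both accepting — (A, 2), (D, 4), (E, 5), (C, 3) — or both non-accepting, so no string is accepted by exactly one of the machines: L(P) \ L(Q) and L(Q) \ L(P) are both empty.
Hence every string is accepted by P iff it is accepted by Q, and the two languages coincide.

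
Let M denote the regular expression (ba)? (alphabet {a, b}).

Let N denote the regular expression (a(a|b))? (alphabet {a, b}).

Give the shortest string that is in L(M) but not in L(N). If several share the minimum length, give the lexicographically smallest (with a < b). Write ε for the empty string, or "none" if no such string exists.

ba

The string ba is accepted by M but not by N.
No shorter string lies in the difference, and ba is the lexicographically first length-2 string in L(M) \ L(N).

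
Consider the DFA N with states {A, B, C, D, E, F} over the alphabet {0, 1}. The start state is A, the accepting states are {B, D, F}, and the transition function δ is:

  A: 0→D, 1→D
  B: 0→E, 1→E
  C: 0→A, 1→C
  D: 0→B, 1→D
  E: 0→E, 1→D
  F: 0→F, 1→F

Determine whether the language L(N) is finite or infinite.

infinite

State D is reachable from the start and can reach an accepting state, and it lies on the cycle D → B → E → D.
Traversing that cycle any number of times yields accepted strings of unbounded length, so the language is infinite.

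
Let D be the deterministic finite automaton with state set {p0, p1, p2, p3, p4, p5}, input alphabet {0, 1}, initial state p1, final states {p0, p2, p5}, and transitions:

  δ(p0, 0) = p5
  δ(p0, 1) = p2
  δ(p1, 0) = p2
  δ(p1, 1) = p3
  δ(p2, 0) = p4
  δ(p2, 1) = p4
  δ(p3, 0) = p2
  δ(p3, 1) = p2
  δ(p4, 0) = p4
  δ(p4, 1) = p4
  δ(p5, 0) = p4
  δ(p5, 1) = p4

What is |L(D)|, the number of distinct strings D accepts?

3

The useful subgraph on states {p1, p2, p3} is acyclic, so L(D) is finite; the longest accepting path visits 3 useful states, giving maximum string length 2.
Counting accepting paths from p1 by length: 1 of length 1, 2 of length 2. Total 3.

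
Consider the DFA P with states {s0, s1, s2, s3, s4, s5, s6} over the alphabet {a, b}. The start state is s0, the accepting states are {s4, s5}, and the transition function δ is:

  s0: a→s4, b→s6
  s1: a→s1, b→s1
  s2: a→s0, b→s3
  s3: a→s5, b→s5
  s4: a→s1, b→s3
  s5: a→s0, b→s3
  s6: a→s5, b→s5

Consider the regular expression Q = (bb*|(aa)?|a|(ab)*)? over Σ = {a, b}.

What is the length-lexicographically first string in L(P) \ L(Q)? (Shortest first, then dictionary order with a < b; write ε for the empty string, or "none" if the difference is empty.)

ba

The string ba is accepted by P but not by Q.
No shorter string lies in the difference, and ba is the lexicographically first length-2 string in L(P) \ L(Q).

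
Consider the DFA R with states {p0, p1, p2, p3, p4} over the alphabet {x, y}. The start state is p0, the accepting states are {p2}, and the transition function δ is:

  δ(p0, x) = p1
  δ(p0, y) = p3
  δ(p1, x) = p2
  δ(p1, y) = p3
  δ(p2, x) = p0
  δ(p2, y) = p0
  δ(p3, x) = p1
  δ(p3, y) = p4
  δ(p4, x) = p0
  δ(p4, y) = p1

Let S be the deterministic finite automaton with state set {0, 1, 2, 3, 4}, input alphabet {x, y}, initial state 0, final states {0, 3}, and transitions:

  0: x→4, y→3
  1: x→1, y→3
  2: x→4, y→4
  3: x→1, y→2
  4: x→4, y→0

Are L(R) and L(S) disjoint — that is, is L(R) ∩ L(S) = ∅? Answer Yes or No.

Exploring the product automaton R × S from the start pair (p0, 0), following both machines on each input symbol, reaches 19 state pairs: (p0, 0), (p1, 4), (p3, 3), (p2, 4), (p3, 0), (p1, 1), (p4, 2), (p0, 4), (p4, 3), (p2, 1), (p0, 1), (p1, 2), (p0, 3), (p3, 4), (p3, 2), (p4, 0), (p4, 4), (p1, 3), (p1, 0).
R accepts in {p2} and S accepts in {0, 3}; no reachable pair has both components accepting, so no string drives both machines to acceptance simultaneously and L(R) ∩ L(S) = ∅.
So no string is accepted by both, and the intersection is empty.

Yes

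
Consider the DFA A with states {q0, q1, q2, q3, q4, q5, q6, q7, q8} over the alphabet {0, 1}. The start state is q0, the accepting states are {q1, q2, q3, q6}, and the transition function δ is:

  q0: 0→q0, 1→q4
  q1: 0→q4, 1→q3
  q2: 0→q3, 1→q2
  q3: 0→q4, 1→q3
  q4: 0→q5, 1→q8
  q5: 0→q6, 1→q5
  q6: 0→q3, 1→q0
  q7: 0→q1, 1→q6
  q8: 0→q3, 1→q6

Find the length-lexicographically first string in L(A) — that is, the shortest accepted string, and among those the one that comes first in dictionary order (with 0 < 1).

A breadth-first search from q0 reaches an accepting state first via the path q0 → q4 → q5 → q6 on input 100.
No string of length < 3 is accepted (BFS exhausts all shorter strings without reaching an accepting state), and 100 is the lexicographically least accepting string of length 3.

100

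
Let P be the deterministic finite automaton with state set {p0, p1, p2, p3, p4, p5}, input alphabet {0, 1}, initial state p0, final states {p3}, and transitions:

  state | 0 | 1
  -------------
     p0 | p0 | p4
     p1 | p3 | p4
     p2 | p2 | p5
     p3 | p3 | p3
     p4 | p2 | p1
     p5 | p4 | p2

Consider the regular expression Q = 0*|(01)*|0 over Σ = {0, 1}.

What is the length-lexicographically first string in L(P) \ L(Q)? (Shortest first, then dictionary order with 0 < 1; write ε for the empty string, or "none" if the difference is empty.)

The string 110 is accepted by P but not by Q.
No shorter string lies in the difference, and 110 is the lexicographically first length-3 string in L(P) \ L(Q).

110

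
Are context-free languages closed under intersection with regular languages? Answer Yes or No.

Yes

Run a PDA for the context-free language and a DFA for the regular one in parallel (product of finite controls, the PDA's stack unchanged, the DFA advancing only on input moves); the product PDA accepts exactly the intersection. (Intersection of two CFLs, by contrast, can fail to be context-free.)
So the context-free languages are closed under intersection with a regular language.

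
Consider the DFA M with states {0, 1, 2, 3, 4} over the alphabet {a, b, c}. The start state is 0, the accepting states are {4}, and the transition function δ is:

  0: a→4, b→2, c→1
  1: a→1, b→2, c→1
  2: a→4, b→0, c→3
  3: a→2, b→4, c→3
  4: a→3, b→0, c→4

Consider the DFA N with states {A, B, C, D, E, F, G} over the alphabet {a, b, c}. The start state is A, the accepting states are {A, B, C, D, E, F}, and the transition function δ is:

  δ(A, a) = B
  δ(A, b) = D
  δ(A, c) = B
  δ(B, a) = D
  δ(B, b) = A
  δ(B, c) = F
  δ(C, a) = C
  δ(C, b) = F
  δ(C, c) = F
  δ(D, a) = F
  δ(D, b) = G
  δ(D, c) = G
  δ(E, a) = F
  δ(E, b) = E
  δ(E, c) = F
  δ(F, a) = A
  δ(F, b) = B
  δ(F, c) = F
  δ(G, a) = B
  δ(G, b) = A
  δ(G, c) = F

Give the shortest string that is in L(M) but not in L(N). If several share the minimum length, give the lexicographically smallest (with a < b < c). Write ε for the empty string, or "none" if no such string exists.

aab

The string aab is accepted by M but not by N.
No shorter string lies in the difference, and aab is the lexicographically first length-3 string in L(M) \ L(N).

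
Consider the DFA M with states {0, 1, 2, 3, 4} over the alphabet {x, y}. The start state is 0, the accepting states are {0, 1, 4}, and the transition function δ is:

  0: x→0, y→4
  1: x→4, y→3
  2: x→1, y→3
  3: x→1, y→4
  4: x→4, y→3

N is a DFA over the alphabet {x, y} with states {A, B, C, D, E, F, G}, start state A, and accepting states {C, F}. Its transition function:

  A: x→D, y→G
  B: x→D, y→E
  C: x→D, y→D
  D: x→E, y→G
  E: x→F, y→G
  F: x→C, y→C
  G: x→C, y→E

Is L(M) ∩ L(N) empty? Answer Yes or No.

No

The string yx is accepted by both M and N.
Hence L(M) ∩ L(N) ≠ ∅.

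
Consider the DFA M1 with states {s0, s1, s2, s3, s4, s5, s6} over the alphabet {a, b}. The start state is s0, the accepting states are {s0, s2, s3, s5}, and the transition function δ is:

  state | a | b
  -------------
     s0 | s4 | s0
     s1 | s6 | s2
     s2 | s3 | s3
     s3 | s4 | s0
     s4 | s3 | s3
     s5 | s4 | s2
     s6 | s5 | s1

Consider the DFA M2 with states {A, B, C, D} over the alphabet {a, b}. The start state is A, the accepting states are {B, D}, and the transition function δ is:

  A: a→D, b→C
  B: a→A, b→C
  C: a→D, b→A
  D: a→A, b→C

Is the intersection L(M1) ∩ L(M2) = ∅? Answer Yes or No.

Yes

Exploring the product automaton M1 × M2 from the start pair (s0, A), following both machines on each input symbol, reaches 5 state pairs: (s0, A), (s4, D), (s0, C), (s3, A), (s3, C).
M1 accepts in {s0, s2, s3, s5} and M2 accepts in {B, D}; no reachable pair has both components accepting, so no string drives both machines to acceptance simultaneously and L(M1) ∩ L(M2) = ∅.
So no string is accepted by both, and the intersection is empty.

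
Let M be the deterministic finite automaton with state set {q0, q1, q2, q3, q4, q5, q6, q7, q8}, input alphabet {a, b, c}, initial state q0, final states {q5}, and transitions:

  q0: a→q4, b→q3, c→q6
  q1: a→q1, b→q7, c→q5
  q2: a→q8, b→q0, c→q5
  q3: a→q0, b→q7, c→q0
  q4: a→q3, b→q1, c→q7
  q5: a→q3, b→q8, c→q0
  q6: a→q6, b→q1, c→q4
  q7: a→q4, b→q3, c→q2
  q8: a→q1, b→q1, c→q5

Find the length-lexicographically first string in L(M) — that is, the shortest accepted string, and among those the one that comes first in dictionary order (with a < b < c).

abc

A breadth-first search from q0 reaches an accepting state first via the path q0 → q4 → q1 → q5 on input abc.
No string of length < 3 is accepted (BFS exhausts all shorter strings without reaching an accepting state), and abc is the lexicographically least accepting string of length 3.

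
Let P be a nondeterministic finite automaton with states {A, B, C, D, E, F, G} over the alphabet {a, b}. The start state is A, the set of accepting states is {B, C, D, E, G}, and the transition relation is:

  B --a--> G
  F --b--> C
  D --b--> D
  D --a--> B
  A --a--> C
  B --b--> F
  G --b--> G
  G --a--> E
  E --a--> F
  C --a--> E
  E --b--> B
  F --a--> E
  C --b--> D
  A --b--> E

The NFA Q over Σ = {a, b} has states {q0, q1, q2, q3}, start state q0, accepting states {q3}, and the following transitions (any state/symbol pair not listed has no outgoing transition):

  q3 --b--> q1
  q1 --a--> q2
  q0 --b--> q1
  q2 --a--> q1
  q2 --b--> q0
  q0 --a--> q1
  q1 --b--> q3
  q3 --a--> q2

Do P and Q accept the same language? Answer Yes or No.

The string a is accepted by P but rejected by Q.
So L(P) ≠ L(Q).

No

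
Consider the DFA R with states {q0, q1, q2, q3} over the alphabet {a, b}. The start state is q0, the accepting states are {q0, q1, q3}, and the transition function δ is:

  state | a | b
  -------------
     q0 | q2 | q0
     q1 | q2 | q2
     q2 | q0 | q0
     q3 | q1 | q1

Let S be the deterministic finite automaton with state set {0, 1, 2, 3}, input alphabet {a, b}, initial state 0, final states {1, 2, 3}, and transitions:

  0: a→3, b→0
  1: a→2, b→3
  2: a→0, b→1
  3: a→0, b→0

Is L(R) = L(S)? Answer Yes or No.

The empty string ε is accepted by R but rejected by S.
So L(R) ≠ L(S).

No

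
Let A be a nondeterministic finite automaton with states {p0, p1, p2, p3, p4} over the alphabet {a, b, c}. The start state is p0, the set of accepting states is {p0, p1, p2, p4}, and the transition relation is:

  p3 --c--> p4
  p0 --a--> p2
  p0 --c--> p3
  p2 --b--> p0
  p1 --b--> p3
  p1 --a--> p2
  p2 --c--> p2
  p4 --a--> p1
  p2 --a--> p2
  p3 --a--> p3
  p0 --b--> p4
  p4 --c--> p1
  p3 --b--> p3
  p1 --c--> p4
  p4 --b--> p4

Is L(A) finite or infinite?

infinite

State p0 is reachable from the start and can reach an accepting state, and it lies on the cycle p0 → p2 → p0.
Traversing that cycle any number of times yields accepted strings of unbounded length, so the language is infinite.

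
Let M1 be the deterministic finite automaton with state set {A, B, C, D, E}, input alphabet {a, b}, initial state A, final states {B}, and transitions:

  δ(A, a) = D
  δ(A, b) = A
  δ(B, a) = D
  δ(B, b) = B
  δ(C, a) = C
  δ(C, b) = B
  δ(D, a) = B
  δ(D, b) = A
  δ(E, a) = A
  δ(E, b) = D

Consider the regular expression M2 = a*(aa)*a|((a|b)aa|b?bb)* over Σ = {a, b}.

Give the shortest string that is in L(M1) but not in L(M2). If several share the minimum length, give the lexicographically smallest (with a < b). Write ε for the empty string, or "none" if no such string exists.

aab

The string aab is accepted by M1 but not by M2.
No shorter string lies in the difference, and aab is the lexicographically first length-3 string in L(M1) \ L(M2).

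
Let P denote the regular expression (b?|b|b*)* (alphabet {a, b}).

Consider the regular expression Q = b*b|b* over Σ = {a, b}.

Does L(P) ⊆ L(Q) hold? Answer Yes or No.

Converting the expression P to a DFA (subset construction, then merging equivalent states) gives the minimal DFA with states {p0, p1}, start state p0, accepting states {p0} and transitions p0: a→p1, b→p0; p1: a→p1, b→p1.
Converting the expression Q to a DFA (subset construction, then merging equivalent states) gives the minimal DFA with states {q0, q1}, start state q0, accepting states {q0} and transitions q0: a→q1, b→q0; q1: a→q1, b→q1.
Exploring the product automaton P × Q from the start pair (p0, q0), following both machines on each input symbol, reaches 2 state pairs: (p0, q0), (p1, q1).
P accepts in {p0} and Q accepts in {q0}. The reachable pairs whose P-component is accepting are (p0, q0); in each of them the Q-component is accepting too, so the product for L(P) \ L(Q) (P-component accepting, Q-component rejecting) has no reachable accepting pair and the difference is empty.
Hence every string in L(P) is also in L(Q).

Yes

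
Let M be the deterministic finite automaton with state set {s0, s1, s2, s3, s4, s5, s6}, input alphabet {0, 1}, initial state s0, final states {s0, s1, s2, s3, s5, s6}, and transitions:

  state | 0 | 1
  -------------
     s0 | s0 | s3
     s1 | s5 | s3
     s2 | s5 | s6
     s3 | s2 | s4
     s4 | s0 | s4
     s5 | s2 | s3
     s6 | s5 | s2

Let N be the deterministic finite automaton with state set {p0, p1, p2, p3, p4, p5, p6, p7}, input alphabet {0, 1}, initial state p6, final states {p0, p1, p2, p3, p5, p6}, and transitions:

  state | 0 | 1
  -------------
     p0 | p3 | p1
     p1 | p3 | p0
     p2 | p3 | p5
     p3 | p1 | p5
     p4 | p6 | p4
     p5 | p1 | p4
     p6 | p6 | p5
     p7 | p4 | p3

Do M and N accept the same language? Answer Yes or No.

Yes

Exploring the product automaton M × N from the start pair (s0, p6), following both machines on each input symbol, reaches 6 state pairs: (s0, p6), (s3, p5), (s2, p1), (s4, p4), (s5, p3), (s6, p0).
M accepts in {s0, s1, s2, s3, s5, s6} and N accepts in {p0, p1, p2, p3, p5, p6}. In every reachable pair the two components are either both accepting — (s0, p6), (s3, p5), (s2, p1), (s5, p3), (s6, p0) — or both non-accepting, so no string is accepted by exactly one of the machines: L(M) \ L(N) and L(N) \ L(M) are both empty.
Hence every string is accepted by M iff it is accepted by N, and the two languages coincide.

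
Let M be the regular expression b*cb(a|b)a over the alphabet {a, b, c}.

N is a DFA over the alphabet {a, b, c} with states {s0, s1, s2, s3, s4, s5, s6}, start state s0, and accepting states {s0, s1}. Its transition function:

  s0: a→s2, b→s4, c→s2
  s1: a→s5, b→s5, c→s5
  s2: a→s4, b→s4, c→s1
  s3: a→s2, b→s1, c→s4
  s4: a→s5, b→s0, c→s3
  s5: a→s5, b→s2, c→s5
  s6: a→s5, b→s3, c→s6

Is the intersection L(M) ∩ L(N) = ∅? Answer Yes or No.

Converting the expression M to a DFA (subset construction, then merging equivalent states) gives the minimal DFA with states {m0, m1, m2, m3, m4, m5}, start state m0, accepting states {m5} and transitions m0: a→m1, b→m0, c→m2; m1: a→m1, b→m1, c→m1; m2: a→m1, b→m3, c→m1; m3: a→m4, b→m4, c→m1; m4: a→m5, b→m1, c→m1; m5: a→m1, b→m1, c→m1.
Exploring the product automaton M × N from the start pair (m0, s0), following both machines on each input symbol, reaches 16 state pairs: (m0, s0), (m1, s2), (m0, s4), (m2, s2), (m1, s4), (m1, s1), (m1, s5), (m2, s3), (m3, s4), (m1, s0), (m1, s3), (m3, s1), (m4, s5), (m4, s0), (m5, s5), (m5, s2).
M accepts in {m5} and N accepts in {s0, s1}; no reachable pair has both components accepting, so no string drives both machines to acceptance simultaneously and L(M) ∩ L(N) = ∅.
So no string is accepted by both, and the intersection is empty.

Yes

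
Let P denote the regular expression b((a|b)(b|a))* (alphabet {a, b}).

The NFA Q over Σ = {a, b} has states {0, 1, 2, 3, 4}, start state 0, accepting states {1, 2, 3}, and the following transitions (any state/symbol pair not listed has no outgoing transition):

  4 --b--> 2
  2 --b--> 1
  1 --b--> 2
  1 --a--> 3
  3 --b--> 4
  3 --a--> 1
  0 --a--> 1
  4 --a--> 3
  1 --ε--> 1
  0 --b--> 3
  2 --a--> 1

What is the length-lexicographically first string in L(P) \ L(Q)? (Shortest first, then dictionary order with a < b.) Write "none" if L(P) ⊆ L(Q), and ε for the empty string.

none

Converting the expression P to a DFA (subset construction, then merging equivalent states) gives the minimal DFA with states {p0, p1, p2, p3}, start state p0, accepting states {p2} and transitions p0: a→p1, b→p2; p1: a→p1, b→p1; p2: a→p3, b→p3; p3: a→p2, b→p2.
Exploring the product automaton P × Q from the start pair (p0, 0), following both machines on each input symbol, reaches 9 state pairs: (p0, 0), (p1, 1), (p2, 3), (p1, 3), (p1, 2), (p3, 1), (p3, 4), (p1, 4), (p2, 2).
P accepts in {p2} and Q accepts in {1, 2, 3}. The reachable pairs whose P-component is accepting are (p2, 3), (p2, 2); in each of them the Q-component is accepting too, so the product for L(P) \ L(Q) (P-component accepting, Q-component rejecting) has no reachable accepting pair and the difference is empty.
So every string accepted by P is also accepted by Q: L(P) \ L(Q) = ∅ and there is no such string.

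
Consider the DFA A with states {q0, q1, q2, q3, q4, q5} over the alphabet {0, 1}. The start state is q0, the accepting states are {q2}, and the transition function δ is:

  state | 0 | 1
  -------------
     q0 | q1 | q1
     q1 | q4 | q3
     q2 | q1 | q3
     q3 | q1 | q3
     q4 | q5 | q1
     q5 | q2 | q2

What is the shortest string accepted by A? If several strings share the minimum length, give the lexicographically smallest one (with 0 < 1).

A breadth-first search from q0 reaches an accepting state first via the path q0 → q1 → q4 → q5 → q2 on input 0000.
No string of length < 4 is accepted (BFS exhausts all shorter strings without reaching an accepting state), and 0000 is the lexicographically least accepting string of length 4.

0000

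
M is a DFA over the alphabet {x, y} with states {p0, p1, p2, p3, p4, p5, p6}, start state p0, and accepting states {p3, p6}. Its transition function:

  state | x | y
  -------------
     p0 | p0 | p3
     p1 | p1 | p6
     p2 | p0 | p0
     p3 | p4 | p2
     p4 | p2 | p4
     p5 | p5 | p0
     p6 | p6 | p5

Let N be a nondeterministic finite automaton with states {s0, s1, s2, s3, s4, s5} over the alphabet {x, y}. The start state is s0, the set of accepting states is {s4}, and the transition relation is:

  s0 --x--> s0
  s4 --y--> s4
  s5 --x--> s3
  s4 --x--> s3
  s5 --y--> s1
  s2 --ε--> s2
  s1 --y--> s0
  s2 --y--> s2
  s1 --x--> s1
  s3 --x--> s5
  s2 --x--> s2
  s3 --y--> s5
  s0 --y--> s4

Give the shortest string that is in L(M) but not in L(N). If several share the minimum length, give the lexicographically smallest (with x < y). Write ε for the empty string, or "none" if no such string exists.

yyxy

The string yyxy is accepted by M but not by N.
No shorter string lies in the difference, and yyxy is the lexicographically first length-4 string in L(M) \ L(N).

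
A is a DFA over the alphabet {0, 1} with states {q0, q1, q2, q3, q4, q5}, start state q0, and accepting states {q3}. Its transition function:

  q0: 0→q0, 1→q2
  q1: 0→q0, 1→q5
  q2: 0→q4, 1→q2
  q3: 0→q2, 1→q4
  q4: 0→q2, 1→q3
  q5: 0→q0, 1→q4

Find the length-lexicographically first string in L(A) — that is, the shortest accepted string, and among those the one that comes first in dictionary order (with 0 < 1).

A breadth-first search from q0 reaches an accepting state first via the path q0 → q2 → q4 → q3 on input 101.
No string of length < 3 is accepted (BFS exhausts all shorter strings without reaching an accepting state), and 101 is the lexicographically least accepting string of length 3.

101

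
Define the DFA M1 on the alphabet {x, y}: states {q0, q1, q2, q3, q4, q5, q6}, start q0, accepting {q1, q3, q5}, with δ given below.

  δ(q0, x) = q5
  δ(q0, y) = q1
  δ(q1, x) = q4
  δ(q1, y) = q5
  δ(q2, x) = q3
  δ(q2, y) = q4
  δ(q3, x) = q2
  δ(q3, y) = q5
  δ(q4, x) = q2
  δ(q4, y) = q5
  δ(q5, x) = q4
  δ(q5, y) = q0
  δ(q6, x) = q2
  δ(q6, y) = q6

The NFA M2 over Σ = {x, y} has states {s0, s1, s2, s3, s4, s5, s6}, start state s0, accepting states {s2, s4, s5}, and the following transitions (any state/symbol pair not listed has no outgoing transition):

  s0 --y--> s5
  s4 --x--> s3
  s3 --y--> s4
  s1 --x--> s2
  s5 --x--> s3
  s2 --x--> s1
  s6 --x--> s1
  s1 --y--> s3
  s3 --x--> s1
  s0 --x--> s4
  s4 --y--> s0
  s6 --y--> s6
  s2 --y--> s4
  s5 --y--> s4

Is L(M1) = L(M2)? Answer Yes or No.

Yes

Exploring the product automaton M1 × M2 from the start pair (q0, s0), following both machines on each input symbol, reaches 6 state pairs: (q0, s0), (q5, s4), (q1, s5), (q4, s3), (q2, s1), (q3, s2).
M1 accepts in {q1, q3, q5} and M2 accepts in {s2, s4, s5}. In every reachable pair the two components are either both accepting — (q5, s4), (q1, s5), (q3, s2) — or both non-accepting, so no string is accepted by exactly one of the machines: L(M1) \ L(M2) and L(M2) \ L(M1) are both empty.
Hence every string is accepted by M1 iff it is accepted by M2, and the two languages coincide.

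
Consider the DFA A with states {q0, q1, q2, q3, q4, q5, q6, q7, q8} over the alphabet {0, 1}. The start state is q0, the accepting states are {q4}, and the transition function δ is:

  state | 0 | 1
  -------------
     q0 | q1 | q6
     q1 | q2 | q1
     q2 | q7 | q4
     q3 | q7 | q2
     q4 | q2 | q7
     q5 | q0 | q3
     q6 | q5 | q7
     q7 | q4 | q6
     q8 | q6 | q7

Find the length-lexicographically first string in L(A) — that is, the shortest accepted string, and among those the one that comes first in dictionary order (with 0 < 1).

001

A breadth-first search from q0 reaches an accepting state first via the path q0 → q1 → q2 → q4 on input 001.
No string of length < 3 is accepted (BFS exhausts all shorter strings without reaching an accepting state), and 001 is the lexicographically least accepting string of length 3.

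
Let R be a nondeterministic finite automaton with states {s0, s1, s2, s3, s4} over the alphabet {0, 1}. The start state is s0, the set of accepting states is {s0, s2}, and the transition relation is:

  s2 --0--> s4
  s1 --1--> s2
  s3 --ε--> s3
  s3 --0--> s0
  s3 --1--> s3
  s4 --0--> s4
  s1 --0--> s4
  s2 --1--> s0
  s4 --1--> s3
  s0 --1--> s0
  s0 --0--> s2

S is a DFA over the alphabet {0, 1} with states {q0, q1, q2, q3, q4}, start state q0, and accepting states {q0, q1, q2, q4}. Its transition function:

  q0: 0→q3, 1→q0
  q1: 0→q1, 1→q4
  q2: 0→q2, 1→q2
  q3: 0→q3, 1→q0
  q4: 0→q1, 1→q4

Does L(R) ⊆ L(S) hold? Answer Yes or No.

No

The string 0 is in L(R) but not in L(S).
So L(R) ⊄ L(S).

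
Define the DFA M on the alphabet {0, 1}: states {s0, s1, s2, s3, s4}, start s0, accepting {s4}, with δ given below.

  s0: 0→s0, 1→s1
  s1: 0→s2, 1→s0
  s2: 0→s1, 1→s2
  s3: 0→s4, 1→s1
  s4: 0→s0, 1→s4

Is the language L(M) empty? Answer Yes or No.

Yes

The states reachable from the start state are {s0, s1, s2}.
None of the accepting states {s4} is reachable, so no string is accepted and L(M) = ∅.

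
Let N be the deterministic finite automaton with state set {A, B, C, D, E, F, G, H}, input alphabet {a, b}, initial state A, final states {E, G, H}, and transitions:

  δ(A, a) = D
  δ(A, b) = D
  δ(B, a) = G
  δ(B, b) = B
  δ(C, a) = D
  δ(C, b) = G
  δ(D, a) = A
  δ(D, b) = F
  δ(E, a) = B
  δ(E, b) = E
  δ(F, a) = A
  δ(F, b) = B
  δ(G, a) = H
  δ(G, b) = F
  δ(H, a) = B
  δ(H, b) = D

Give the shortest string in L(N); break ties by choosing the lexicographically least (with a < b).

A breadth-first search from A reaches an accepting state first via the path A → D → F → B → G on input abba.
No string of length < 4 is accepted (BFS exhausts all shorter strings without reaching an accepting state), and abba is the lexicographically least accepting string of length 4.

abba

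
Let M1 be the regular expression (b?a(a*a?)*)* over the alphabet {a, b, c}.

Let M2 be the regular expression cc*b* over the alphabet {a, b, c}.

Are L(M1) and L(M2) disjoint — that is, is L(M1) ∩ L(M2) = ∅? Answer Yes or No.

Converting the expression M1 to a DFA (subset construction, then merging equivalent states) gives the minimal DFA with states {r0, r1, r2}, start state r0, accepting states {r0} and transitions r0: a→r0, b→r1, c→r2; r1: a→r0, b→r2, c→r2; r2: a→r2, b→r2, c→r2.
Converting the expression M2 to a DFA (subset construction, then merging equivalent states) gives the minimal DFA with states {t0, t1, t2, t3}, start state t0, accepting states {t2, t3} and transitions t0: a→t1, b→t1, c→t2; t1: a→t1, b→t1, c→t1; t2: a→t1, b→t3, c→t2; t3: a→t1, b→t3, c→t1.
Exploring the product automaton M1 × M2 from the start pair (r0, t0), following both machines on each input symbol, reaches 6 state pairs: (r0, t0), (r0, t1), (r1, t1), (r2, t2), (r2, t1), (r2, t3).
M1 accepts in {r0} and M2 accepts in {t2, t3}; no reachable pair has both components accepting, so no string drives both machines to acceptance simultaneously and L(M1) ∩ L(M2) = ∅.
So no string is accepted by both, and the intersection is empty.

Yes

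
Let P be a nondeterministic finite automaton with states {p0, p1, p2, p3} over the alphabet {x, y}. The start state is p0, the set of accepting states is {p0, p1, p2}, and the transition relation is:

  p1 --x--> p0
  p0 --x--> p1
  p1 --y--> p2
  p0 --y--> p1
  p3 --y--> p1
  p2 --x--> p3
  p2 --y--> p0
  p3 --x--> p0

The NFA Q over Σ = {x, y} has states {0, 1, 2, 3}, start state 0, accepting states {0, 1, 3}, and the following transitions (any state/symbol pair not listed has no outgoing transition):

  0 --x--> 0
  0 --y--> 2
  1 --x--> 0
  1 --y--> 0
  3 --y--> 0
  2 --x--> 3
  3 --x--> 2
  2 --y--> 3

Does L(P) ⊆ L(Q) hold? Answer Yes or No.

The string y is in L(P) but not in L(Q).
So L(P) ⊄ L(Q).

No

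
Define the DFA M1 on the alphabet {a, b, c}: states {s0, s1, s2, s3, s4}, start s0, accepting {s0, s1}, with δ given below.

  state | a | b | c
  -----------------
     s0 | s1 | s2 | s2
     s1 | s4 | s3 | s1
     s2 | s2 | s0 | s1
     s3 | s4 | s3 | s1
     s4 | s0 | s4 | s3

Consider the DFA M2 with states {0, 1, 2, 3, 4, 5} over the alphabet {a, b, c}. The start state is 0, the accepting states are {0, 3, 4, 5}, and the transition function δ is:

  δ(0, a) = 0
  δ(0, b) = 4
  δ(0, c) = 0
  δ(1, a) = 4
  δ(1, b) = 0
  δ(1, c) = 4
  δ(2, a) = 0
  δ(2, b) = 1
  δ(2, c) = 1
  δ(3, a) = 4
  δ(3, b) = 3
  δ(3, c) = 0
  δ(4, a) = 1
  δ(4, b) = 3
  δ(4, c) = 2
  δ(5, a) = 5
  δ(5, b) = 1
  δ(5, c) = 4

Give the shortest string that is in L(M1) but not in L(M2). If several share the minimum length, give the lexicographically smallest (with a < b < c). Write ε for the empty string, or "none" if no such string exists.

bc

The string bc is accepted by M1 but not by M2.
No shorter string lies in the difference, and bc is the lexicographically first length-2 string in L(M1) \ L(M2).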